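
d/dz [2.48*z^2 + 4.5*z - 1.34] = 4.96*z + 4.5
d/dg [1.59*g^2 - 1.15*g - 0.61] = 3.18*g - 1.15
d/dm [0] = 0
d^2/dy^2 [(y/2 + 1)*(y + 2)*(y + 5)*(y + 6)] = 6*y^2 + 45*y + 78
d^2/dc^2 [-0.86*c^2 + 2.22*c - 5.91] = -1.72000000000000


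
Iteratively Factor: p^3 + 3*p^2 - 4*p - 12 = (p + 3)*(p^2 - 4) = (p - 2)*(p + 3)*(p + 2)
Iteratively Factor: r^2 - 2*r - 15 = (r - 5)*(r + 3)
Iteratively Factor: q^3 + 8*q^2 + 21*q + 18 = (q + 3)*(q^2 + 5*q + 6) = (q + 3)^2*(q + 2)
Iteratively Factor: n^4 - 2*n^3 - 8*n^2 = (n)*(n^3 - 2*n^2 - 8*n) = n*(n + 2)*(n^2 - 4*n) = n*(n - 4)*(n + 2)*(n)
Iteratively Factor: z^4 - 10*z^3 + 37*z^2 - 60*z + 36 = (z - 3)*(z^3 - 7*z^2 + 16*z - 12) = (z - 3)^2*(z^2 - 4*z + 4) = (z - 3)^2*(z - 2)*(z - 2)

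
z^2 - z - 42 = (z - 7)*(z + 6)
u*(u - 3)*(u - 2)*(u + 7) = u^4 + 2*u^3 - 29*u^2 + 42*u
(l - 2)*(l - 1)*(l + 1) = l^3 - 2*l^2 - l + 2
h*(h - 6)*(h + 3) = h^3 - 3*h^2 - 18*h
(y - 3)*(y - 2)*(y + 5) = y^3 - 19*y + 30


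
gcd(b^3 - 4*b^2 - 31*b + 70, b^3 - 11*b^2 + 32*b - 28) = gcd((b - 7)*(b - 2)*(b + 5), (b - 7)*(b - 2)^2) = b^2 - 9*b + 14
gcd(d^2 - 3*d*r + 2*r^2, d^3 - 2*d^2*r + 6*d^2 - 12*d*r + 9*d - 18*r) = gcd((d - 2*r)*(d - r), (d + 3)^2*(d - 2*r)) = -d + 2*r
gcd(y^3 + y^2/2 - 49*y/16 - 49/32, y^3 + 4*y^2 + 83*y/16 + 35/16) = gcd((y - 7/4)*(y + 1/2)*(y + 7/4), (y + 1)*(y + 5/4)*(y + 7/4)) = y + 7/4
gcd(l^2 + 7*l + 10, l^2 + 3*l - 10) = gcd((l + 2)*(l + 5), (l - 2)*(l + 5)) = l + 5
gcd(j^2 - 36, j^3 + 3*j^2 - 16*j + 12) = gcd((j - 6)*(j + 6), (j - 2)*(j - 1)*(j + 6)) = j + 6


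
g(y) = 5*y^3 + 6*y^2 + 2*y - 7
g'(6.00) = 614.00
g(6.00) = 1301.00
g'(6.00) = 614.00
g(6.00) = 1301.00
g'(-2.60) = 72.20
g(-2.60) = -59.52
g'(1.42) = 49.29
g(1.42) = 22.25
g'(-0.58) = 0.09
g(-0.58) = -7.12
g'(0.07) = 2.91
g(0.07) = -6.83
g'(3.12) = 185.46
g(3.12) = 209.50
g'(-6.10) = 486.95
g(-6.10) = -930.84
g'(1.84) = 74.86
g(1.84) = 48.14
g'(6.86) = 790.21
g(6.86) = 1903.22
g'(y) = 15*y^2 + 12*y + 2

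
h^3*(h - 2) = h^4 - 2*h^3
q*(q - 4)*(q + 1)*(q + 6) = q^4 + 3*q^3 - 22*q^2 - 24*q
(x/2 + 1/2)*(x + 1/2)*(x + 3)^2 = x^4/2 + 15*x^3/4 + 37*x^2/4 + 33*x/4 + 9/4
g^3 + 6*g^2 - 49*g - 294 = (g - 7)*(g + 6)*(g + 7)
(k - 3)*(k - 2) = k^2 - 5*k + 6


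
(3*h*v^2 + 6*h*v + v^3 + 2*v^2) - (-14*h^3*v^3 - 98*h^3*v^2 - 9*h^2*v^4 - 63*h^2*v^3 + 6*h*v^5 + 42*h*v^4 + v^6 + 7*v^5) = 14*h^3*v^3 + 98*h^3*v^2 + 9*h^2*v^4 + 63*h^2*v^3 - 6*h*v^5 - 42*h*v^4 + 3*h*v^2 + 6*h*v - v^6 - 7*v^5 + v^3 + 2*v^2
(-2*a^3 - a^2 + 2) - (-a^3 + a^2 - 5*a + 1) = -a^3 - 2*a^2 + 5*a + 1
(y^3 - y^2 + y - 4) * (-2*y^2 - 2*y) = -2*y^5 + 6*y^2 + 8*y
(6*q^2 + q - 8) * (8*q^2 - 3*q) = 48*q^4 - 10*q^3 - 67*q^2 + 24*q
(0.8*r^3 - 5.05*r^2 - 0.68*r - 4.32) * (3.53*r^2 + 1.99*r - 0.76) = 2.824*r^5 - 16.2345*r^4 - 13.0579*r^3 - 12.7648*r^2 - 8.08*r + 3.2832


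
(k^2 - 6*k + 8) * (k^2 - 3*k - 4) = k^4 - 9*k^3 + 22*k^2 - 32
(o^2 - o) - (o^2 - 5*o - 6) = 4*o + 6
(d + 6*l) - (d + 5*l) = l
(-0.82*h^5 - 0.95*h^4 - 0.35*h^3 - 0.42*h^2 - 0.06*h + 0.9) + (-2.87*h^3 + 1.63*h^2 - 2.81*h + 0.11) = -0.82*h^5 - 0.95*h^4 - 3.22*h^3 + 1.21*h^2 - 2.87*h + 1.01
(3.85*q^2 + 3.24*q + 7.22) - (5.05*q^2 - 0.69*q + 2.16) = -1.2*q^2 + 3.93*q + 5.06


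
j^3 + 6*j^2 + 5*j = j*(j + 1)*(j + 5)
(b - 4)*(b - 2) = b^2 - 6*b + 8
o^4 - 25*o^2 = o^2*(o - 5)*(o + 5)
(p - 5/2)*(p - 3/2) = p^2 - 4*p + 15/4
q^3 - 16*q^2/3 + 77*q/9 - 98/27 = (q - 7/3)^2*(q - 2/3)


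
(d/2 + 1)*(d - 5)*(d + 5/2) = d^3/2 - d^2/4 - 35*d/4 - 25/2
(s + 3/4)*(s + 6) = s^2 + 27*s/4 + 9/2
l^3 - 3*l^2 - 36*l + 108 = (l - 6)*(l - 3)*(l + 6)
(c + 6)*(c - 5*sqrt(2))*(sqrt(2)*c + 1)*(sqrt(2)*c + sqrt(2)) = 2*c^4 - 9*sqrt(2)*c^3 + 14*c^3 - 63*sqrt(2)*c^2 + 2*c^2 - 54*sqrt(2)*c - 70*c - 60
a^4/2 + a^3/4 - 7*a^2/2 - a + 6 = (a/2 + 1)*(a - 2)*(a - 3/2)*(a + 2)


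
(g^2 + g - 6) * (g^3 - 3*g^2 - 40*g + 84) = g^5 - 2*g^4 - 49*g^3 + 62*g^2 + 324*g - 504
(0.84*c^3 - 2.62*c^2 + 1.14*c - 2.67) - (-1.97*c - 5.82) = 0.84*c^3 - 2.62*c^2 + 3.11*c + 3.15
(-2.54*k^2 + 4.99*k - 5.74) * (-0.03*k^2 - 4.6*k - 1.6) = 0.0762*k^4 + 11.5343*k^3 - 18.7178*k^2 + 18.42*k + 9.184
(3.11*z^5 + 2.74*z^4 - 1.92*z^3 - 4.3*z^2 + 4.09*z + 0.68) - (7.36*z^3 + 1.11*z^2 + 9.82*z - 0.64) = 3.11*z^5 + 2.74*z^4 - 9.28*z^3 - 5.41*z^2 - 5.73*z + 1.32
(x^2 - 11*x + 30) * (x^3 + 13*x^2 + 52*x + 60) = x^5 + 2*x^4 - 61*x^3 - 122*x^2 + 900*x + 1800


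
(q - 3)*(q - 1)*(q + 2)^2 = q^4 - 9*q^2 - 4*q + 12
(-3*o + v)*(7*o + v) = -21*o^2 + 4*o*v + v^2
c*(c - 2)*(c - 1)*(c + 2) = c^4 - c^3 - 4*c^2 + 4*c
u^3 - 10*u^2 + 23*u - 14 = (u - 7)*(u - 2)*(u - 1)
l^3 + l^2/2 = l^2*(l + 1/2)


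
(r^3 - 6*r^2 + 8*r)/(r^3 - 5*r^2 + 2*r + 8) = r/(r + 1)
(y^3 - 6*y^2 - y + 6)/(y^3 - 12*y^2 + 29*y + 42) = (y - 1)/(y - 7)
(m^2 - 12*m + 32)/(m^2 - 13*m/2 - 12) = 2*(m - 4)/(2*m + 3)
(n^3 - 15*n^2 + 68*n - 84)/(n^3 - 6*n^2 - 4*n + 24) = (n - 7)/(n + 2)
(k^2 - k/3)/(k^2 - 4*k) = (k - 1/3)/(k - 4)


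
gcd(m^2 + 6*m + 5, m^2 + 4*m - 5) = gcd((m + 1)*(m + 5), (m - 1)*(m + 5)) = m + 5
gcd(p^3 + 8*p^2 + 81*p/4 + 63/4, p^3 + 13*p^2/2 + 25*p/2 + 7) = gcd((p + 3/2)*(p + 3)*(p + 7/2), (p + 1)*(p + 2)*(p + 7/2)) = p + 7/2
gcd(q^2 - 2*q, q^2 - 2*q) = q^2 - 2*q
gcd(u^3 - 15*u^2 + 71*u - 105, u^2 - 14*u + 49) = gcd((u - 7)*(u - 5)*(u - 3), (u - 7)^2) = u - 7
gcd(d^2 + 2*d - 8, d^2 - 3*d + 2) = d - 2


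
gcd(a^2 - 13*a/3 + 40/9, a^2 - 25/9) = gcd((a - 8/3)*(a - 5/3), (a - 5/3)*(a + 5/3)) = a - 5/3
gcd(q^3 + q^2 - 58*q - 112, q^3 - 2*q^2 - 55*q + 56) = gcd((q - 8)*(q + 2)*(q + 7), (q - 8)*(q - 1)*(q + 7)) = q^2 - q - 56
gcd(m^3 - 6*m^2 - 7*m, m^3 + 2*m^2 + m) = m^2 + m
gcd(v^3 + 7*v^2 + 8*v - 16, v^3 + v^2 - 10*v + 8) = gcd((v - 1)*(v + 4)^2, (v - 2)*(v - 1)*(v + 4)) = v^2 + 3*v - 4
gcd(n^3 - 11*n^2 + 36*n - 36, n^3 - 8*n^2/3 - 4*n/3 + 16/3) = n - 2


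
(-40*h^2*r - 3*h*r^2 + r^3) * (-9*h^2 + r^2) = 360*h^4*r + 27*h^3*r^2 - 49*h^2*r^3 - 3*h*r^4 + r^5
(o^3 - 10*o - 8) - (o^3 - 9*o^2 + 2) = 9*o^2 - 10*o - 10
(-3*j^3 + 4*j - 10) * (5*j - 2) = -15*j^4 + 6*j^3 + 20*j^2 - 58*j + 20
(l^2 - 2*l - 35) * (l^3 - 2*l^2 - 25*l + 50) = l^5 - 4*l^4 - 56*l^3 + 170*l^2 + 775*l - 1750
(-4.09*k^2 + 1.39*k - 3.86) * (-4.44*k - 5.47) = 18.1596*k^3 + 16.2007*k^2 + 9.5351*k + 21.1142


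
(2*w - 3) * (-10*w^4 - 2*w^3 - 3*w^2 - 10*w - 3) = -20*w^5 + 26*w^4 - 11*w^2 + 24*w + 9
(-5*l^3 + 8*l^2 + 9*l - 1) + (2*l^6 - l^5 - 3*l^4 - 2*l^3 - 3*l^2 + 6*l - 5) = 2*l^6 - l^5 - 3*l^4 - 7*l^3 + 5*l^2 + 15*l - 6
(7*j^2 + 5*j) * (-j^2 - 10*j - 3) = -7*j^4 - 75*j^3 - 71*j^2 - 15*j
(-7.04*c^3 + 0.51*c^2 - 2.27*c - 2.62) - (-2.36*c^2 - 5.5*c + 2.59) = -7.04*c^3 + 2.87*c^2 + 3.23*c - 5.21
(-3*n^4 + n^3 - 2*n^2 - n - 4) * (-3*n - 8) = 9*n^5 + 21*n^4 - 2*n^3 + 19*n^2 + 20*n + 32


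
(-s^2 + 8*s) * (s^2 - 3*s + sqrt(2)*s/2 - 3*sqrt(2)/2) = -s^4 - sqrt(2)*s^3/2 + 11*s^3 - 24*s^2 + 11*sqrt(2)*s^2/2 - 12*sqrt(2)*s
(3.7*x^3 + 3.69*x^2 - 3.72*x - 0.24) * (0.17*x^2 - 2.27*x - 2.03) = 0.629*x^5 - 7.7717*x^4 - 16.5197*x^3 + 0.9129*x^2 + 8.0964*x + 0.4872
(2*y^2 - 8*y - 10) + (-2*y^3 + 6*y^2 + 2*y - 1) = -2*y^3 + 8*y^2 - 6*y - 11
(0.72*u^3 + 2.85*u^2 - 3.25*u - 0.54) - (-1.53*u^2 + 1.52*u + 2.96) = 0.72*u^3 + 4.38*u^2 - 4.77*u - 3.5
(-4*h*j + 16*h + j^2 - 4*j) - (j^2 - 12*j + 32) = -4*h*j + 16*h + 8*j - 32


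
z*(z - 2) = z^2 - 2*z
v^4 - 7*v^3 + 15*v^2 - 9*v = v*(v - 3)^2*(v - 1)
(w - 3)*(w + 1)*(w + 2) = w^3 - 7*w - 6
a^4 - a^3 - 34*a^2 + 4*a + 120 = (a - 6)*(a - 2)*(a + 2)*(a + 5)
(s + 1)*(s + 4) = s^2 + 5*s + 4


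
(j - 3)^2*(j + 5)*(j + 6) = j^4 + 5*j^3 - 27*j^2 - 81*j + 270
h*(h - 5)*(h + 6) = h^3 + h^2 - 30*h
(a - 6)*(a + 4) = a^2 - 2*a - 24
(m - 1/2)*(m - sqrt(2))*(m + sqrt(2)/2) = m^3 - sqrt(2)*m^2/2 - m^2/2 - m + sqrt(2)*m/4 + 1/2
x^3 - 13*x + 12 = (x - 3)*(x - 1)*(x + 4)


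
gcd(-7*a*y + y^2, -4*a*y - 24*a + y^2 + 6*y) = 1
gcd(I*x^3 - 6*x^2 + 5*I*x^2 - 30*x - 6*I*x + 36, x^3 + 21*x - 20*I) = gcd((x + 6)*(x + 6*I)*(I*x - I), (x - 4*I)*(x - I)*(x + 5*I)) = 1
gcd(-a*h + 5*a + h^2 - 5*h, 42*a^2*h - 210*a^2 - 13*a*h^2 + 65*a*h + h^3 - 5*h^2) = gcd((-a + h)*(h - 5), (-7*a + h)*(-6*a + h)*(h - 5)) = h - 5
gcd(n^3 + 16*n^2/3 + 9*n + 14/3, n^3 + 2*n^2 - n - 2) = n^2 + 3*n + 2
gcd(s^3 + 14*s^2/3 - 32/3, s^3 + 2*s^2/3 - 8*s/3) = s^2 + 2*s/3 - 8/3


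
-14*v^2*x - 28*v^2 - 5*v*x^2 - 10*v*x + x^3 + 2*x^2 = (-7*v + x)*(2*v + x)*(x + 2)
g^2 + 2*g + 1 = (g + 1)^2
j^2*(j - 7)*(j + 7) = j^4 - 49*j^2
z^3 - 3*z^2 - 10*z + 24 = (z - 4)*(z - 2)*(z + 3)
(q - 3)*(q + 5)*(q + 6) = q^3 + 8*q^2 - 3*q - 90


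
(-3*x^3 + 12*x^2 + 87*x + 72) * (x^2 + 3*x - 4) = -3*x^5 + 3*x^4 + 135*x^3 + 285*x^2 - 132*x - 288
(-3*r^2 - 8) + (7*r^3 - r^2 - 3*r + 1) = 7*r^3 - 4*r^2 - 3*r - 7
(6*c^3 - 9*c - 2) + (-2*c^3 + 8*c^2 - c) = 4*c^3 + 8*c^2 - 10*c - 2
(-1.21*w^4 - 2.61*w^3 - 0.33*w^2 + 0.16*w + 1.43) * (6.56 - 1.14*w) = 1.3794*w^5 - 4.9622*w^4 - 16.7454*w^3 - 2.3472*w^2 - 0.5806*w + 9.3808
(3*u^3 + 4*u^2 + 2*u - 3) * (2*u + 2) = 6*u^4 + 14*u^3 + 12*u^2 - 2*u - 6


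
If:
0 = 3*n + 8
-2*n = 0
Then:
No Solution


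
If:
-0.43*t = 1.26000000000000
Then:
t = -2.93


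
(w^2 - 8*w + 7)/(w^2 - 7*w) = (w - 1)/w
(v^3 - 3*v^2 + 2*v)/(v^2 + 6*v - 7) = v*(v - 2)/(v + 7)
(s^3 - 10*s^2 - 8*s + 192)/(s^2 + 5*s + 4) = (s^2 - 14*s + 48)/(s + 1)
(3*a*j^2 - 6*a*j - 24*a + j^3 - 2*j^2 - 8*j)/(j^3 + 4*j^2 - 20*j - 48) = (3*a + j)/(j + 6)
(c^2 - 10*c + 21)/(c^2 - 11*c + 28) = (c - 3)/(c - 4)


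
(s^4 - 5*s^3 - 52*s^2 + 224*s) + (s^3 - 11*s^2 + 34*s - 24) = s^4 - 4*s^3 - 63*s^2 + 258*s - 24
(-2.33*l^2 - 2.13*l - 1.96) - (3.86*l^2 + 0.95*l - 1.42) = -6.19*l^2 - 3.08*l - 0.54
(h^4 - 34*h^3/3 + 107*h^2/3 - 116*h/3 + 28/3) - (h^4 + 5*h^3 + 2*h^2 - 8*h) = -49*h^3/3 + 101*h^2/3 - 92*h/3 + 28/3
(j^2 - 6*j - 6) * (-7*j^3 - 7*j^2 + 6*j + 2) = -7*j^5 + 35*j^4 + 90*j^3 + 8*j^2 - 48*j - 12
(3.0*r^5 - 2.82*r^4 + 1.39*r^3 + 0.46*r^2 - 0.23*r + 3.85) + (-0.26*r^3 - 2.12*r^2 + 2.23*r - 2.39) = 3.0*r^5 - 2.82*r^4 + 1.13*r^3 - 1.66*r^2 + 2.0*r + 1.46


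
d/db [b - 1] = 1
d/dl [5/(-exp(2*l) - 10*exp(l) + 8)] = 10*(exp(l) + 5)*exp(l)/(exp(2*l) + 10*exp(l) - 8)^2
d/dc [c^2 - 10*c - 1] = 2*c - 10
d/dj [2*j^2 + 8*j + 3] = 4*j + 8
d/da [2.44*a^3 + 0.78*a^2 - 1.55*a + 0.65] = 7.32*a^2 + 1.56*a - 1.55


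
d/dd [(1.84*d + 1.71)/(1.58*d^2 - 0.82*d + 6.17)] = (-2.9072*d^2 - 5.4036*d + 12.755)/(2.4964*d^4 - 2.5912*d^3 + 20.1696*d^2 - 10.1188*d + 38.0689)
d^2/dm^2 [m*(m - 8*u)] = 2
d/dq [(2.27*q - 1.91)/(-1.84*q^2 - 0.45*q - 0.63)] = (4.1768*q^2 - 7.0288*q - 2.2896)/(3.3856*q^4 + 1.656*q^3 + 2.5209*q^2 + 0.567*q + 0.3969)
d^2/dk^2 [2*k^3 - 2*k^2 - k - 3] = 12*k - 4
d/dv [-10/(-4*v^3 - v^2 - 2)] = 20*v*(-6*v - 1)/(4*v^3 + v^2 + 2)^2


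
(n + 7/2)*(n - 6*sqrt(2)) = n^2 - 6*sqrt(2)*n + 7*n/2 - 21*sqrt(2)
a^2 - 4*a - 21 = (a - 7)*(a + 3)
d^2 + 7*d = d*(d + 7)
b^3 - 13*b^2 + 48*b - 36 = (b - 6)^2*(b - 1)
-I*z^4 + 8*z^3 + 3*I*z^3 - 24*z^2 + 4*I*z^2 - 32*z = z*(z - 4)*(z + 8*I)*(-I*z - I)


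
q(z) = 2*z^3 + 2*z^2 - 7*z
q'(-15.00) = 1283.00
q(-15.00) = -6195.00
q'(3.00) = 59.00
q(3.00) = 51.00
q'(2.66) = 46.09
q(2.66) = 33.17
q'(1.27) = 7.76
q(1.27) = -1.57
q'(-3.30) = 45.14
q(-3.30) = -26.99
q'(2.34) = 35.21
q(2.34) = 20.20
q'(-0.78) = -6.47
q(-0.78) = 5.73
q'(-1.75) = 4.38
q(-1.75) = 7.66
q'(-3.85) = 66.54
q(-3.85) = -57.54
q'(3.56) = 83.28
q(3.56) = 90.66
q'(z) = 6*z^2 + 4*z - 7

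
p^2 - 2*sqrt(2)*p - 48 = (p - 6*sqrt(2))*(p + 4*sqrt(2))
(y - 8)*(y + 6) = y^2 - 2*y - 48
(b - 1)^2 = b^2 - 2*b + 1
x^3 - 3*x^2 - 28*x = x*(x - 7)*(x + 4)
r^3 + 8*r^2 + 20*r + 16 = (r + 2)^2*(r + 4)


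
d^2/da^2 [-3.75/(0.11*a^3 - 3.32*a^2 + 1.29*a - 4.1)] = ((2.475*a - 24.9)*(0.11*a^3 - 3.32*a^2 + 1.29*a - 4.1) - 3.75*(0.33*a^2 - 6.64*a + 1.29)*(0.66*a^2 - 13.28*a + 2.58))/(0.11*a^3 - 3.32*a^2 + 1.29*a - 4.1)^3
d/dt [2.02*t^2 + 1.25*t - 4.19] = 4.04*t + 1.25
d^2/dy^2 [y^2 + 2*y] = 2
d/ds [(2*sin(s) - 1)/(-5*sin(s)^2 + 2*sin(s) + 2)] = 2*(5*sin(s)^2 - 5*sin(s) + 3)*cos(s)/(5*sin(s)^2 - 2*sin(s) - 2)^2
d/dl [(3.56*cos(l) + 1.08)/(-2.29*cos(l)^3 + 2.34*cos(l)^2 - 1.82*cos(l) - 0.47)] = (-16.3048*cos(l)^3 + 0.910799999999998*cos(l)^2 + 5.0544*cos(l) - 0.2924)*sin(l)/(5.2441*cos(l)^6 - 10.7172*cos(l)^5 + 13.8112*cos(l)^4 - 6.365*cos(l)^3 + 1.1128*cos(l)^2 + 1.7108*cos(l) + 0.2209)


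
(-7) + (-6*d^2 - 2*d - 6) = -6*d^2 - 2*d - 13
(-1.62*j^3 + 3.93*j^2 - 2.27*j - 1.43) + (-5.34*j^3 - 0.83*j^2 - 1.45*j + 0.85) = -6.96*j^3 + 3.1*j^2 - 3.72*j - 0.58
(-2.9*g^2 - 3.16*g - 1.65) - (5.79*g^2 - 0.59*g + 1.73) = -8.69*g^2 - 2.57*g - 3.38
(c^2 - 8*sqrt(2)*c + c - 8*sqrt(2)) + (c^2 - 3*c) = 2*c^2 - 8*sqrt(2)*c - 2*c - 8*sqrt(2)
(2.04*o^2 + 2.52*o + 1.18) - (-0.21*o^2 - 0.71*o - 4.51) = 2.25*o^2 + 3.23*o + 5.69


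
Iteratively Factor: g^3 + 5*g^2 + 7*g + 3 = (g + 1)*(g^2 + 4*g + 3) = (g + 1)^2*(g + 3)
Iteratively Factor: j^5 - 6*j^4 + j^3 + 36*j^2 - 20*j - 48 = (j - 2)*(j^4 - 4*j^3 - 7*j^2 + 22*j + 24) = (j - 4)*(j - 2)*(j^3 - 7*j - 6) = (j - 4)*(j - 2)*(j + 2)*(j^2 - 2*j - 3) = (j - 4)*(j - 2)*(j + 1)*(j + 2)*(j - 3)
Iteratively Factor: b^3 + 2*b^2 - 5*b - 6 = (b - 2)*(b^2 + 4*b + 3) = (b - 2)*(b + 1)*(b + 3)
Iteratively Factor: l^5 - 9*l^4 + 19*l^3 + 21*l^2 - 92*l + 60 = (l - 5)*(l^4 - 4*l^3 - l^2 + 16*l - 12) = (l - 5)*(l - 2)*(l^3 - 2*l^2 - 5*l + 6) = (l - 5)*(l - 3)*(l - 2)*(l^2 + l - 2) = (l - 5)*(l - 3)*(l - 2)*(l + 2)*(l - 1)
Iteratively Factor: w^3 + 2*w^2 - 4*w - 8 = (w + 2)*(w^2 - 4) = (w + 2)^2*(w - 2)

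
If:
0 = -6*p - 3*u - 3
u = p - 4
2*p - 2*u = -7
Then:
No Solution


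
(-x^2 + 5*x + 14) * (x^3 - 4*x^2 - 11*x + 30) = -x^5 + 9*x^4 + 5*x^3 - 141*x^2 - 4*x + 420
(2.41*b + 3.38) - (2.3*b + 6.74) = 0.11*b - 3.36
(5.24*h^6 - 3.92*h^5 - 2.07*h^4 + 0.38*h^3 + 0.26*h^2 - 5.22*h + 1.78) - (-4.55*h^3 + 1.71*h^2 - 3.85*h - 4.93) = 5.24*h^6 - 3.92*h^5 - 2.07*h^4 + 4.93*h^3 - 1.45*h^2 - 1.37*h + 6.71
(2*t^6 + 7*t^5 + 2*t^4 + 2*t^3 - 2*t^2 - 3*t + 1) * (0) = 0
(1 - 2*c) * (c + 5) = -2*c^2 - 9*c + 5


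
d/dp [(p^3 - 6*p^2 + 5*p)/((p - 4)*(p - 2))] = (p^4 - 12*p^3 + 55*p^2 - 96*p + 40)/(p^4 - 12*p^3 + 52*p^2 - 96*p + 64)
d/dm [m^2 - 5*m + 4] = 2*m - 5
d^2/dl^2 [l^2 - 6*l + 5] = 2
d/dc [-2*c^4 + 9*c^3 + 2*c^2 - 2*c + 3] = -8*c^3 + 27*c^2 + 4*c - 2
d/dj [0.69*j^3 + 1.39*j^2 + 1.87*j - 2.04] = 2.07*j^2 + 2.78*j + 1.87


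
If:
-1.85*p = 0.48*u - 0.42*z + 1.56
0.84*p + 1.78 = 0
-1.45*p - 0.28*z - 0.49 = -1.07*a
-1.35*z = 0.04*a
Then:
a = -2.40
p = -2.12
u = 4.98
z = 0.07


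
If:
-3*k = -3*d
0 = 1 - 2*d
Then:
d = 1/2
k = 1/2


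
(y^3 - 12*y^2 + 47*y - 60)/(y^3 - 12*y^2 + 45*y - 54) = (y^2 - 9*y + 20)/(y^2 - 9*y + 18)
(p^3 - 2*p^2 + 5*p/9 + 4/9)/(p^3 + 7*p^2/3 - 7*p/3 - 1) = (p - 4/3)/(p + 3)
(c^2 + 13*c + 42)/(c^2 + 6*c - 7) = (c + 6)/(c - 1)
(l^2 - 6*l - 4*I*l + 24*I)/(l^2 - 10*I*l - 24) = (l - 6)/(l - 6*I)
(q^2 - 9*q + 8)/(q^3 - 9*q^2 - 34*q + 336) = (q - 1)/(q^2 - q - 42)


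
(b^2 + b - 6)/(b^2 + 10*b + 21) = (b - 2)/(b + 7)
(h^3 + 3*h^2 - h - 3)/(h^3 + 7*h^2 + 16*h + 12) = (h^2 - 1)/(h^2 + 4*h + 4)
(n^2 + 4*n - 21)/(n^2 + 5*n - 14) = (n - 3)/(n - 2)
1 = 1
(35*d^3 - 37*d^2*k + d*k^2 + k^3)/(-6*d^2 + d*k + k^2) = (35*d^3 - 37*d^2*k + d*k^2 + k^3)/(-6*d^2 + d*k + k^2)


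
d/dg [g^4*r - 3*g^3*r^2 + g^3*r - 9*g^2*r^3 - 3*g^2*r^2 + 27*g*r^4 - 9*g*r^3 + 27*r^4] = r*(4*g^3 - 9*g^2*r + 3*g^2 - 18*g*r^2 - 6*g*r + 27*r^3 - 9*r^2)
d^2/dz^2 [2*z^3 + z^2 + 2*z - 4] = 12*z + 2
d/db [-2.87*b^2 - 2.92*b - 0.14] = -5.74*b - 2.92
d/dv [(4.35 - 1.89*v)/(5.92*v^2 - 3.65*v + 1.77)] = (11.1888*v^2 - 51.504*v + 12.5322)/(35.0464*v^4 - 43.216*v^3 + 34.2793*v^2 - 12.921*v + 3.1329)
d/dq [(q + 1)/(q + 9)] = 8/(q + 9)^2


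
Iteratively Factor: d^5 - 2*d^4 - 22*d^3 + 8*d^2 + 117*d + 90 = (d + 2)*(d^4 - 4*d^3 - 14*d^2 + 36*d + 45) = (d - 5)*(d + 2)*(d^3 + d^2 - 9*d - 9) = (d - 5)*(d - 3)*(d + 2)*(d^2 + 4*d + 3) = (d - 5)*(d - 3)*(d + 2)*(d + 3)*(d + 1)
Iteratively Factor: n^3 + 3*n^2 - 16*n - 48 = (n + 4)*(n^2 - n - 12) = (n + 3)*(n + 4)*(n - 4)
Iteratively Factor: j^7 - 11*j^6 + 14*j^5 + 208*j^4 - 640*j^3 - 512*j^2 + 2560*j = (j - 4)*(j^6 - 7*j^5 - 14*j^4 + 152*j^3 - 32*j^2 - 640*j) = (j - 5)*(j - 4)*(j^5 - 2*j^4 - 24*j^3 + 32*j^2 + 128*j) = j*(j - 5)*(j - 4)*(j^4 - 2*j^3 - 24*j^2 + 32*j + 128) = j*(j - 5)*(j - 4)*(j + 4)*(j^3 - 6*j^2 + 32) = j*(j - 5)*(j - 4)*(j + 2)*(j + 4)*(j^2 - 8*j + 16) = j*(j - 5)*(j - 4)^2*(j + 2)*(j + 4)*(j - 4)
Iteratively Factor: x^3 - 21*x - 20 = (x + 4)*(x^2 - 4*x - 5) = (x - 5)*(x + 4)*(x + 1)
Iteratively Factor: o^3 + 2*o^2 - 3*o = (o + 3)*(o^2 - o) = (o - 1)*(o + 3)*(o)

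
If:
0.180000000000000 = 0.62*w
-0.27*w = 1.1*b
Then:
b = -0.07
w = 0.29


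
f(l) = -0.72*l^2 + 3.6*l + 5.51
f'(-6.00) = 12.24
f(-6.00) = -42.01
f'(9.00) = -9.36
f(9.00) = -20.41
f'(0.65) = 2.66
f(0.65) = 7.55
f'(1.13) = 1.97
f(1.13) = 8.66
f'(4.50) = -2.88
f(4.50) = 7.13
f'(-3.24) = 8.27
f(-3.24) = -13.71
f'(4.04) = -2.22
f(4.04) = 8.30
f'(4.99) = -3.59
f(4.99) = 5.55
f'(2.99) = -0.71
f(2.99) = 9.84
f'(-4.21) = 9.66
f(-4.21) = -22.41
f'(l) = 3.6 - 1.44*l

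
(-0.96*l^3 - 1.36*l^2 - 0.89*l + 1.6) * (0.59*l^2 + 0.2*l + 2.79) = -0.5664*l^5 - 0.9944*l^4 - 3.4755*l^3 - 3.0284*l^2 - 2.1631*l + 4.464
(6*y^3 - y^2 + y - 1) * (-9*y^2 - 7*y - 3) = -54*y^5 - 33*y^4 - 20*y^3 + 5*y^2 + 4*y + 3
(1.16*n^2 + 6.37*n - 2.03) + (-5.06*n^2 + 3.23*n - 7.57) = -3.9*n^2 + 9.6*n - 9.6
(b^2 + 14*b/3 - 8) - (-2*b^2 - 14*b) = 3*b^2 + 56*b/3 - 8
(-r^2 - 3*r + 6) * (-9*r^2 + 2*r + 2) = 9*r^4 + 25*r^3 - 62*r^2 + 6*r + 12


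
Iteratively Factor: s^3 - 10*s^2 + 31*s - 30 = (s - 3)*(s^2 - 7*s + 10) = (s - 3)*(s - 2)*(s - 5)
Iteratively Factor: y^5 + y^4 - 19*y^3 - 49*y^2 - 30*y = (y + 1)*(y^4 - 19*y^2 - 30*y) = y*(y + 1)*(y^3 - 19*y - 30) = y*(y - 5)*(y + 1)*(y^2 + 5*y + 6) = y*(y - 5)*(y + 1)*(y + 3)*(y + 2)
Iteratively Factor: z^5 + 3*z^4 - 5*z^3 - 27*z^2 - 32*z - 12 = (z - 3)*(z^4 + 6*z^3 + 13*z^2 + 12*z + 4) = (z - 3)*(z + 2)*(z^3 + 4*z^2 + 5*z + 2) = (z - 3)*(z + 2)^2*(z^2 + 2*z + 1) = (z - 3)*(z + 1)*(z + 2)^2*(z + 1)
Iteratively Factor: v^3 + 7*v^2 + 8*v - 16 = (v + 4)*(v^2 + 3*v - 4) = (v + 4)^2*(v - 1)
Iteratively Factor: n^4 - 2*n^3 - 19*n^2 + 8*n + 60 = (n + 2)*(n^3 - 4*n^2 - 11*n + 30) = (n + 2)*(n + 3)*(n^2 - 7*n + 10) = (n - 2)*(n + 2)*(n + 3)*(n - 5)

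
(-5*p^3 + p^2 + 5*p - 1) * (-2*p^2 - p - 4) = 10*p^5 + 3*p^4 + 9*p^3 - 7*p^2 - 19*p + 4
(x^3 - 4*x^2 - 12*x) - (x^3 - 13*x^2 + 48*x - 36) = 9*x^2 - 60*x + 36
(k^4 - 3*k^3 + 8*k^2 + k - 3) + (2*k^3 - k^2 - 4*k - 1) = k^4 - k^3 + 7*k^2 - 3*k - 4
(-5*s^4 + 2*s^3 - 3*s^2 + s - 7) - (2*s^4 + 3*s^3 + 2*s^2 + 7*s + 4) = -7*s^4 - s^3 - 5*s^2 - 6*s - 11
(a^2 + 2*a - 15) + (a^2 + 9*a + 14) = 2*a^2 + 11*a - 1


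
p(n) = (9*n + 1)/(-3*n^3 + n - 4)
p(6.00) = -0.09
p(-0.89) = 2.53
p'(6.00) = 0.03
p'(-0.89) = -8.82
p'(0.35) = -2.35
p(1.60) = -1.05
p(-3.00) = -0.35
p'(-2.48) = -0.52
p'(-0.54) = -2.59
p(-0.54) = 0.95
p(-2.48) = -0.54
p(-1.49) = -2.80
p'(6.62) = 0.02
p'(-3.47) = -0.16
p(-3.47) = -0.26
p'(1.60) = 0.96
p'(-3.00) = -0.26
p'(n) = (9*n + 1)*(9*n^2 - 1)/(-3*n^3 + n - 4)^2 + 9/(-3*n^3 + n - 4) = (-27*n^3 + 9*n + (9*n + 1)*(9*n^2 - 1) - 36)/(3*n^3 - n + 4)^2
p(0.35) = -1.10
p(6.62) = -0.07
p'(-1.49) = -9.95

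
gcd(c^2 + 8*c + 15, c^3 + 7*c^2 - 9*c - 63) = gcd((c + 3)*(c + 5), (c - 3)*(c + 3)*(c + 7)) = c + 3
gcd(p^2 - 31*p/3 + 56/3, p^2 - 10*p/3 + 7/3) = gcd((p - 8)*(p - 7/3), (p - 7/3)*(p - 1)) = p - 7/3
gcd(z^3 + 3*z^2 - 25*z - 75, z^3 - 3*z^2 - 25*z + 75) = z^2 - 25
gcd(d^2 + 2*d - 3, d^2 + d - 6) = d + 3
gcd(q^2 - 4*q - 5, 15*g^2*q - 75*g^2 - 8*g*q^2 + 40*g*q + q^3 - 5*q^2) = q - 5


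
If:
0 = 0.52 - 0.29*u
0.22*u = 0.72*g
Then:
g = 0.55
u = 1.79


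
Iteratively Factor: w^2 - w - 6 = (w + 2)*(w - 3)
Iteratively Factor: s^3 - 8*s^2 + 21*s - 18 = (s - 2)*(s^2 - 6*s + 9) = (s - 3)*(s - 2)*(s - 3)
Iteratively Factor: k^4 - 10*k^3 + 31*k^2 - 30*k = (k - 5)*(k^3 - 5*k^2 + 6*k) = (k - 5)*(k - 3)*(k^2 - 2*k) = (k - 5)*(k - 3)*(k - 2)*(k)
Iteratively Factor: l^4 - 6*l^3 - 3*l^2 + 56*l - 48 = (l - 1)*(l^3 - 5*l^2 - 8*l + 48) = (l - 1)*(l + 3)*(l^2 - 8*l + 16) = (l - 4)*(l - 1)*(l + 3)*(l - 4)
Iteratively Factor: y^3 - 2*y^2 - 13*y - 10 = (y + 1)*(y^2 - 3*y - 10) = (y + 1)*(y + 2)*(y - 5)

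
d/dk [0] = 0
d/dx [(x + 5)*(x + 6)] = 2*x + 11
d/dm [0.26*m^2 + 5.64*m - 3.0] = 0.52*m + 5.64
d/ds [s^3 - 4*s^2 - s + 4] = 3*s^2 - 8*s - 1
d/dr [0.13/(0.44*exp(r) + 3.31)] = -0.0572*exp(r)/(0.44*exp(r) + 3.31)^2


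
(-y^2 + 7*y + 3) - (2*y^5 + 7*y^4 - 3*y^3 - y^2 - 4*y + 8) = -2*y^5 - 7*y^4 + 3*y^3 + 11*y - 5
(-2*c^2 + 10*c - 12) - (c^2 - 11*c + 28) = -3*c^2 + 21*c - 40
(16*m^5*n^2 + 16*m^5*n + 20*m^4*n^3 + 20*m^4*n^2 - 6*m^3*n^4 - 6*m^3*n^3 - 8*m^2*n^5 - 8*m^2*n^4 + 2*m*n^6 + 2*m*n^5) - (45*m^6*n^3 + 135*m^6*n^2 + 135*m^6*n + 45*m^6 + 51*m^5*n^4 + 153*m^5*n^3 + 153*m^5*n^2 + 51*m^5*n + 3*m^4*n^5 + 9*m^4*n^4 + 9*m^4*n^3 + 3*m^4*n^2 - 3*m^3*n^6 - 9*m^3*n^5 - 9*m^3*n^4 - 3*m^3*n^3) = -45*m^6*n^3 - 135*m^6*n^2 - 135*m^6*n - 45*m^6 - 51*m^5*n^4 - 153*m^5*n^3 - 137*m^5*n^2 - 35*m^5*n - 3*m^4*n^5 - 9*m^4*n^4 + 11*m^4*n^3 + 17*m^4*n^2 + 3*m^3*n^6 + 9*m^3*n^5 + 3*m^3*n^4 - 3*m^3*n^3 - 8*m^2*n^5 - 8*m^2*n^4 + 2*m*n^6 + 2*m*n^5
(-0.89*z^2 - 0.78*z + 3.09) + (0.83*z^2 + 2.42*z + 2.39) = -0.0600000000000001*z^2 + 1.64*z + 5.48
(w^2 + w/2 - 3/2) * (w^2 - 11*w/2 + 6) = w^4 - 5*w^3 + 7*w^2/4 + 45*w/4 - 9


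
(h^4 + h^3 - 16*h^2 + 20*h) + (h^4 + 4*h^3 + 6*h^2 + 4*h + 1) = 2*h^4 + 5*h^3 - 10*h^2 + 24*h + 1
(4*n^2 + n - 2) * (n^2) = 4*n^4 + n^3 - 2*n^2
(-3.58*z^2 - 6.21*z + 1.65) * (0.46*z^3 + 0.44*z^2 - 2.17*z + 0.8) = -1.6468*z^5 - 4.4318*z^4 + 5.7952*z^3 + 11.3377*z^2 - 8.5485*z + 1.32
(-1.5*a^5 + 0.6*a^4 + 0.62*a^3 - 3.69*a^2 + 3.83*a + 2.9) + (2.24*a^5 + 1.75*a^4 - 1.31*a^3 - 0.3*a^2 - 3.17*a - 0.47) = 0.74*a^5 + 2.35*a^4 - 0.69*a^3 - 3.99*a^2 + 0.66*a + 2.43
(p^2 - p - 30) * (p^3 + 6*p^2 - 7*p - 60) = p^5 + 5*p^4 - 43*p^3 - 233*p^2 + 270*p + 1800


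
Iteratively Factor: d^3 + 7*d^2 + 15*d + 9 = (d + 1)*(d^2 + 6*d + 9) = (d + 1)*(d + 3)*(d + 3)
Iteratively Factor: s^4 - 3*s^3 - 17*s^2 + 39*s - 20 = (s + 4)*(s^3 - 7*s^2 + 11*s - 5) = (s - 1)*(s + 4)*(s^2 - 6*s + 5) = (s - 5)*(s - 1)*(s + 4)*(s - 1)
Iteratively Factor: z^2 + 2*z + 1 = (z + 1)*(z + 1)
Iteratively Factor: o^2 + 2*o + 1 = (o + 1)*(o + 1)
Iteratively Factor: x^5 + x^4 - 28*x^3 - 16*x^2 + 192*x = (x)*(x^4 + x^3 - 28*x^2 - 16*x + 192) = x*(x - 3)*(x^3 + 4*x^2 - 16*x - 64) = x*(x - 4)*(x - 3)*(x^2 + 8*x + 16) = x*(x - 4)*(x - 3)*(x + 4)*(x + 4)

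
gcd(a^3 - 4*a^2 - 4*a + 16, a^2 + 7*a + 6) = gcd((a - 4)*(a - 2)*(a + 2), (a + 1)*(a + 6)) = 1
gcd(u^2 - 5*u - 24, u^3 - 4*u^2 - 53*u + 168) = u - 8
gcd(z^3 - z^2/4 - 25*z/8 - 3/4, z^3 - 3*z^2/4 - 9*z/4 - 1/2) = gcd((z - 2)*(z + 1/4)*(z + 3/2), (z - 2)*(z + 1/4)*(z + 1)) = z^2 - 7*z/4 - 1/2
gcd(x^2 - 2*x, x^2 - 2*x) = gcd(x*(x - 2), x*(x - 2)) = x^2 - 2*x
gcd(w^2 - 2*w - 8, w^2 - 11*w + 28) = w - 4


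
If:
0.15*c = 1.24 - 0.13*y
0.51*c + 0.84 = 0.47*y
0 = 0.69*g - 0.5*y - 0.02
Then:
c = 3.46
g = 4.05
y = 5.54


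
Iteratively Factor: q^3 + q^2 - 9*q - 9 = (q + 1)*(q^2 - 9) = (q - 3)*(q + 1)*(q + 3)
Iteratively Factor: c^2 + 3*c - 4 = (c - 1)*(c + 4)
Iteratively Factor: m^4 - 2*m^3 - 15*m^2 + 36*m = (m - 3)*(m^3 + m^2 - 12*m) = (m - 3)^2*(m^2 + 4*m) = (m - 3)^2*(m + 4)*(m)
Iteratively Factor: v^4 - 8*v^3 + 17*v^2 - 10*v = (v - 2)*(v^3 - 6*v^2 + 5*v) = v*(v - 2)*(v^2 - 6*v + 5) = v*(v - 2)*(v - 1)*(v - 5)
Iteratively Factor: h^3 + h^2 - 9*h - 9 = (h + 3)*(h^2 - 2*h - 3) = (h + 1)*(h + 3)*(h - 3)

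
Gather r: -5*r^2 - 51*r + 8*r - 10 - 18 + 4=-5*r^2 - 43*r - 24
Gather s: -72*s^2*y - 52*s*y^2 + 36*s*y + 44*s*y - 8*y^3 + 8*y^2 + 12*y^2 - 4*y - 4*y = -72*s^2*y + s*(-52*y^2 + 80*y) - 8*y^3 + 20*y^2 - 8*y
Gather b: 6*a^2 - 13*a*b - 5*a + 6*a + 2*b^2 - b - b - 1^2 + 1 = 6*a^2 + a + 2*b^2 + b*(-13*a - 2)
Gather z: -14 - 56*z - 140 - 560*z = -616*z - 154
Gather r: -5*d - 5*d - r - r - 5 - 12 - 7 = -10*d - 2*r - 24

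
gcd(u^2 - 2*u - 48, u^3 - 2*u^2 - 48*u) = u^2 - 2*u - 48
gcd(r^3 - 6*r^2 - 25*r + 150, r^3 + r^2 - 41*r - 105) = r + 5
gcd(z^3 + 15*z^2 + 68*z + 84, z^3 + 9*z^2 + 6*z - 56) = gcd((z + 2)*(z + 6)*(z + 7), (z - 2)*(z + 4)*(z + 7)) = z + 7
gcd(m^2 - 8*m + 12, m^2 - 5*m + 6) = m - 2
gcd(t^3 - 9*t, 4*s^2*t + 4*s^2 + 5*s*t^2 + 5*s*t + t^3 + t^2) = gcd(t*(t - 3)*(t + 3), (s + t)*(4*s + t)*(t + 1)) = 1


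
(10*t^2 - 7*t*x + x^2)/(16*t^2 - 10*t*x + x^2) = (-5*t + x)/(-8*t + x)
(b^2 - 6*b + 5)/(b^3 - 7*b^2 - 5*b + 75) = (b - 1)/(b^2 - 2*b - 15)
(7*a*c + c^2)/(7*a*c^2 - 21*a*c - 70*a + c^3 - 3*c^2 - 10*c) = c/(c^2 - 3*c - 10)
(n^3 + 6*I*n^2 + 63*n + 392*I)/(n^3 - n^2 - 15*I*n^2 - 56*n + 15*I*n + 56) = (n^2 + 14*I*n - 49)/(n^2 - n*(1 + 7*I) + 7*I)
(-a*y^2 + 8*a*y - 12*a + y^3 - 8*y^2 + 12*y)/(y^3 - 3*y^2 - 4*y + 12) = (-a*y + 6*a + y^2 - 6*y)/(y^2 - y - 6)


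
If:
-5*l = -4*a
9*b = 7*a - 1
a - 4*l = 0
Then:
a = 0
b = -1/9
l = 0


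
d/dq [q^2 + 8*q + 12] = 2*q + 8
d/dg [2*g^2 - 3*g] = 4*g - 3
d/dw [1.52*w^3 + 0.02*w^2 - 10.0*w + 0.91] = 4.56*w^2 + 0.04*w - 10.0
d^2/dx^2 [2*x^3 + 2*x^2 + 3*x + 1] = 12*x + 4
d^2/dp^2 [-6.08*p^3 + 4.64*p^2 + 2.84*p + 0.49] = 9.28 - 36.48*p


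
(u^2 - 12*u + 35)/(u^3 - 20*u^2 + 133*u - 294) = (u - 5)/(u^2 - 13*u + 42)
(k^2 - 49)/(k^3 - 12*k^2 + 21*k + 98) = (k + 7)/(k^2 - 5*k - 14)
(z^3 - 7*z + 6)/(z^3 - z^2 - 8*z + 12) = (z - 1)/(z - 2)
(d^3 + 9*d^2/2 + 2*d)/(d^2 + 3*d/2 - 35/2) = d*(2*d^2 + 9*d + 4)/(2*d^2 + 3*d - 35)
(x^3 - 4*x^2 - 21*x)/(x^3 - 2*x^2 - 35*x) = (x + 3)/(x + 5)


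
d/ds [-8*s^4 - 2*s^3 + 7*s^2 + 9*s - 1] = -32*s^3 - 6*s^2 + 14*s + 9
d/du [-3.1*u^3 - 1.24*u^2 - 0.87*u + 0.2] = -9.3*u^2 - 2.48*u - 0.87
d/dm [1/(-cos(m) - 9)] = -sin(m)/(cos(m) + 9)^2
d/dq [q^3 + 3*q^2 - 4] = 3*q*(q + 2)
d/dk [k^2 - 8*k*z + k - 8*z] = 2*k - 8*z + 1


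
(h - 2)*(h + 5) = h^2 + 3*h - 10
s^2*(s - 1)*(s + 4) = s^4 + 3*s^3 - 4*s^2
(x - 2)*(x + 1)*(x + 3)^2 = x^4 + 5*x^3 + x^2 - 21*x - 18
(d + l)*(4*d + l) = 4*d^2 + 5*d*l + l^2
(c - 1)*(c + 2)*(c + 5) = c^3 + 6*c^2 + 3*c - 10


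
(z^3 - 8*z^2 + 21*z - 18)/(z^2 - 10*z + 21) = (z^2 - 5*z + 6)/(z - 7)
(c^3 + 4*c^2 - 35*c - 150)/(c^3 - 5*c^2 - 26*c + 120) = (c + 5)/(c - 4)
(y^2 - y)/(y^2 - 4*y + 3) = y/(y - 3)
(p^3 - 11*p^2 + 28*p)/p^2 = p - 11 + 28/p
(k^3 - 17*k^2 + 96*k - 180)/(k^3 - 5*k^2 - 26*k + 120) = (k^2 - 11*k + 30)/(k^2 + k - 20)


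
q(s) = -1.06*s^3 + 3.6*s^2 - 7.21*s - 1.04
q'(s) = -3.18*s^2 + 7.2*s - 7.21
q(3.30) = -23.72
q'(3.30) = -18.08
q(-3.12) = 88.69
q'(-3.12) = -60.63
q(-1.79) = 29.48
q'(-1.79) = -30.29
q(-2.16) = 42.01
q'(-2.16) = -37.60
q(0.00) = -1.04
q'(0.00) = -7.21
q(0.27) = -2.75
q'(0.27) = -5.50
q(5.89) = -135.21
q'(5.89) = -75.12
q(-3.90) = 144.71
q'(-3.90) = -83.66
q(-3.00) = 81.61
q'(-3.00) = -57.43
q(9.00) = -547.07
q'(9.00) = -199.99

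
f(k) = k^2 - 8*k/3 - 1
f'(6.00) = 9.33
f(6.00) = 19.00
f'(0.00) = -2.67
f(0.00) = -1.00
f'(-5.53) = -13.73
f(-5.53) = 44.33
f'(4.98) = 7.29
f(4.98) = 10.52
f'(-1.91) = -6.49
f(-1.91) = 7.74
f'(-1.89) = -6.45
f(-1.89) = 7.61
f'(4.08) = 5.49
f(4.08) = 4.77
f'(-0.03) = -2.73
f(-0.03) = -0.92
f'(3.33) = 3.99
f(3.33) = 1.21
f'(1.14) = -0.39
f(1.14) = -2.74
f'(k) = 2*k - 8/3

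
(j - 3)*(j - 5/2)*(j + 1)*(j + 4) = j^4 - j^3/2 - 16*j^2 + 31*j/2 + 30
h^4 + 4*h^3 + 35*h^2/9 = h^2*(h + 5/3)*(h + 7/3)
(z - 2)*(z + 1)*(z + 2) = z^3 + z^2 - 4*z - 4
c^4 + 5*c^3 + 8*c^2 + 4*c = c*(c + 1)*(c + 2)^2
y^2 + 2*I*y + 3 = (y - I)*(y + 3*I)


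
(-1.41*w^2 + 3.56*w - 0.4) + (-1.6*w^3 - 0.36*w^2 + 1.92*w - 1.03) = -1.6*w^3 - 1.77*w^2 + 5.48*w - 1.43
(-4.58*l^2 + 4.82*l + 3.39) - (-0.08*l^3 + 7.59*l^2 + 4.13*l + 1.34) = 0.08*l^3 - 12.17*l^2 + 0.69*l + 2.05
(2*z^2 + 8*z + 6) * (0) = 0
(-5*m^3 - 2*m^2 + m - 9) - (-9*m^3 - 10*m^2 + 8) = 4*m^3 + 8*m^2 + m - 17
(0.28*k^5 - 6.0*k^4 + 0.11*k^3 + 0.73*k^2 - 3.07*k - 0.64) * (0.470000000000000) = 0.1316*k^5 - 2.82*k^4 + 0.0517*k^3 + 0.3431*k^2 - 1.4429*k - 0.3008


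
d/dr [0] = 0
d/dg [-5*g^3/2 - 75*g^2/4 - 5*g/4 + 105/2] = -15*g^2/2 - 75*g/2 - 5/4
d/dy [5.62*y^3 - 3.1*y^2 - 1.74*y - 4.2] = 16.86*y^2 - 6.2*y - 1.74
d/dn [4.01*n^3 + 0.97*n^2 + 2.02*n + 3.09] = 12.03*n^2 + 1.94*n + 2.02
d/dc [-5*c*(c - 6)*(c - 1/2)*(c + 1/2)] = -20*c^3 + 90*c^2 + 5*c/2 - 15/2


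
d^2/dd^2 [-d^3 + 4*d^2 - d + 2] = 8 - 6*d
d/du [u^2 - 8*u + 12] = 2*u - 8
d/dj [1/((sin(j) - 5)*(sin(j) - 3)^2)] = (13 - 3*sin(j))*cos(j)/((sin(j) - 5)^2*(sin(j) - 3)^3)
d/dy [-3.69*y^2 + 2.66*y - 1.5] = 2.66 - 7.38*y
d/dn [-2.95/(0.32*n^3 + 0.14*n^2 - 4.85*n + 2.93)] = (2.832*n^2 + 0.826*n - 14.3075)/(0.32*n^3 + 0.14*n^2 - 4.85*n + 2.93)^2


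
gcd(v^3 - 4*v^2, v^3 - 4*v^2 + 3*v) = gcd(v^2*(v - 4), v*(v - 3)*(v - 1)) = v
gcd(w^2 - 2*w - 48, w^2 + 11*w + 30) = w + 6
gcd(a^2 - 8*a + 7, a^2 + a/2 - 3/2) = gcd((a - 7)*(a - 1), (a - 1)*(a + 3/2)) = a - 1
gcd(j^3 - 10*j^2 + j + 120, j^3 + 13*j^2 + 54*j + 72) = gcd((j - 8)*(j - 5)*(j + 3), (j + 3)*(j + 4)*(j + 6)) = j + 3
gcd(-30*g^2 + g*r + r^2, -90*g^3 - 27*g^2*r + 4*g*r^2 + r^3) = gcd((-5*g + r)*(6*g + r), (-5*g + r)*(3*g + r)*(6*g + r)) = -30*g^2 + g*r + r^2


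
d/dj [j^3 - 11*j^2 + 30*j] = 3*j^2 - 22*j + 30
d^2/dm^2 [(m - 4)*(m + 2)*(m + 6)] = 6*m + 8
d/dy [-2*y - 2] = -2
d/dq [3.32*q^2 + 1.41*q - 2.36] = 6.64*q + 1.41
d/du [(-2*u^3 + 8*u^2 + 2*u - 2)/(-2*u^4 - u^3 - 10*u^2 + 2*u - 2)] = 2*u*(-2*u^5 + 16*u^4 + 20*u^3 - 10*u^2 + 21*u - 36)/(4*u^8 + 4*u^7 + 41*u^6 + 12*u^5 + 104*u^4 - 36*u^3 + 44*u^2 - 8*u + 4)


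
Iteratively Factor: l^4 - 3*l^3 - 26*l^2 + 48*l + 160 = (l - 4)*(l^3 + l^2 - 22*l - 40) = (l - 4)*(l + 2)*(l^2 - l - 20) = (l - 4)*(l + 2)*(l + 4)*(l - 5)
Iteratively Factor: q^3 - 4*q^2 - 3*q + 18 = (q - 3)*(q^2 - q - 6) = (q - 3)^2*(q + 2)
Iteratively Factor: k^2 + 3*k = (k)*(k + 3)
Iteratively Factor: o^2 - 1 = (o - 1)*(o + 1)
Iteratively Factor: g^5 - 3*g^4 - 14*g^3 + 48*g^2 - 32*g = (g)*(g^4 - 3*g^3 - 14*g^2 + 48*g - 32) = g*(g - 4)*(g^3 + g^2 - 10*g + 8) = g*(g - 4)*(g - 1)*(g^2 + 2*g - 8) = g*(g - 4)*(g - 1)*(g + 4)*(g - 2)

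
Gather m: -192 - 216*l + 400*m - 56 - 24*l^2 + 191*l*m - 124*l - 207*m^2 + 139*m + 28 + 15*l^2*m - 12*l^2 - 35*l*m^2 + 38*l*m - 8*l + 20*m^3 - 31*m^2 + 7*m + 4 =-36*l^2 - 348*l + 20*m^3 + m^2*(-35*l - 238) + m*(15*l^2 + 229*l + 546) - 216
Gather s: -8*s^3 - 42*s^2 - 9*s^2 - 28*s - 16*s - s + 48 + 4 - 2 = -8*s^3 - 51*s^2 - 45*s + 50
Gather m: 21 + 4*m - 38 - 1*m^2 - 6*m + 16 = -m^2 - 2*m - 1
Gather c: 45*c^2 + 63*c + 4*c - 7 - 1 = 45*c^2 + 67*c - 8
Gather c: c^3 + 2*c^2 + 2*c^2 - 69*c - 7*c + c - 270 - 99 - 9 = c^3 + 4*c^2 - 75*c - 378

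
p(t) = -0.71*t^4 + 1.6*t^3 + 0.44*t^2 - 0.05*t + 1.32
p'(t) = -2.84*t^3 + 4.8*t^2 + 0.88*t - 0.05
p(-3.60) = -186.70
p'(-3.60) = 191.49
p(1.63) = 4.32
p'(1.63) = 1.84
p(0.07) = 1.32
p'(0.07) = 0.03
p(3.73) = -47.15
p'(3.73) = -77.37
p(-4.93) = -598.87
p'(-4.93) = 452.57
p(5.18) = -275.93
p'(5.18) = -261.43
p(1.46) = 3.94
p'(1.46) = 2.63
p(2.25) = 3.46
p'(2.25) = -6.12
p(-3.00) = -95.28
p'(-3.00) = 117.19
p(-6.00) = -1248.30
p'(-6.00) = 780.91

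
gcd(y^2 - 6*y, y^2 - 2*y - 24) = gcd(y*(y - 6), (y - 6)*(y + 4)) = y - 6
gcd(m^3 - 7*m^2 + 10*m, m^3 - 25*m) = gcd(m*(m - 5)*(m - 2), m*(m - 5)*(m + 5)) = m^2 - 5*m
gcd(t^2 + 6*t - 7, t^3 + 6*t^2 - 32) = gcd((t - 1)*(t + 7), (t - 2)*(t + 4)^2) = 1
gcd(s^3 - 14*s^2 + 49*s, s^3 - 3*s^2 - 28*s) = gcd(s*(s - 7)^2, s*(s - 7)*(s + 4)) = s^2 - 7*s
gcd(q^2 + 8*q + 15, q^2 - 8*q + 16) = 1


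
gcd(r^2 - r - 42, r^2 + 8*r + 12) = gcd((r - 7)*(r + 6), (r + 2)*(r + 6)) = r + 6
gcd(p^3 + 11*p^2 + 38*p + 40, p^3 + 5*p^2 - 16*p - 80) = p^2 + 9*p + 20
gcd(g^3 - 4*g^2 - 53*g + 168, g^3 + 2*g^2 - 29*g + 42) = g^2 + 4*g - 21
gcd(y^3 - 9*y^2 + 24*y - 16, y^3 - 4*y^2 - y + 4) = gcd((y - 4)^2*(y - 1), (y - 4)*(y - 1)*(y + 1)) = y^2 - 5*y + 4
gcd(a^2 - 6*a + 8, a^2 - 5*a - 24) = 1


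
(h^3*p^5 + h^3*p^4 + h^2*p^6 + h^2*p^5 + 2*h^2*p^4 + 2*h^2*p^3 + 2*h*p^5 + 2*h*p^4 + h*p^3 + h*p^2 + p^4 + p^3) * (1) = h^3*p^5 + h^3*p^4 + h^2*p^6 + h^2*p^5 + 2*h^2*p^4 + 2*h^2*p^3 + 2*h*p^5 + 2*h*p^4 + h*p^3 + h*p^2 + p^4 + p^3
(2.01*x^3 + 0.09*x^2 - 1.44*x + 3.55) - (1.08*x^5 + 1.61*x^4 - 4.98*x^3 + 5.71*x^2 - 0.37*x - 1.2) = -1.08*x^5 - 1.61*x^4 + 6.99*x^3 - 5.62*x^2 - 1.07*x + 4.75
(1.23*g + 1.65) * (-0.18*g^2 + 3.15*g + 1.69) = -0.2214*g^3 + 3.5775*g^2 + 7.2762*g + 2.7885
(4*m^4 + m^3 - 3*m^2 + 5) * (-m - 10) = -4*m^5 - 41*m^4 - 7*m^3 + 30*m^2 - 5*m - 50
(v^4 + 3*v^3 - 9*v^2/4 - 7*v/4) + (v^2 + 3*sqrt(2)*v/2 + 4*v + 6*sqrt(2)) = v^4 + 3*v^3 - 5*v^2/4 + 3*sqrt(2)*v/2 + 9*v/4 + 6*sqrt(2)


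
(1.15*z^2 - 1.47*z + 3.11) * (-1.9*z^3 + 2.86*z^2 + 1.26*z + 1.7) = -2.185*z^5 + 6.082*z^4 - 8.6642*z^3 + 8.9974*z^2 + 1.4196*z + 5.287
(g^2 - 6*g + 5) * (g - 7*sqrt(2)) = g^3 - 7*sqrt(2)*g^2 - 6*g^2 + 5*g + 42*sqrt(2)*g - 35*sqrt(2)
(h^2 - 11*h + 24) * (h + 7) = h^3 - 4*h^2 - 53*h + 168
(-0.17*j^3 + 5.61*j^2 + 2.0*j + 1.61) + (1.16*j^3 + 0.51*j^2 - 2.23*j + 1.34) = 0.99*j^3 + 6.12*j^2 - 0.23*j + 2.95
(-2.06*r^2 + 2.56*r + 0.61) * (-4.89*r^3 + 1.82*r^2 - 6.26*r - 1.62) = 10.0734*r^5 - 16.2676*r^4 + 14.5719*r^3 - 11.5782*r^2 - 7.9658*r - 0.9882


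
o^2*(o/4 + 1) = o^3/4 + o^2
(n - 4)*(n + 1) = n^2 - 3*n - 4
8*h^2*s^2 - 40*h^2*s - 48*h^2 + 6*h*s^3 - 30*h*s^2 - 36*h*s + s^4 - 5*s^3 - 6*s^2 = (2*h + s)*(4*h + s)*(s - 6)*(s + 1)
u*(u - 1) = u^2 - u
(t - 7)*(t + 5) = t^2 - 2*t - 35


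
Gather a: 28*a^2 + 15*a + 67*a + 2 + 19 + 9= 28*a^2 + 82*a + 30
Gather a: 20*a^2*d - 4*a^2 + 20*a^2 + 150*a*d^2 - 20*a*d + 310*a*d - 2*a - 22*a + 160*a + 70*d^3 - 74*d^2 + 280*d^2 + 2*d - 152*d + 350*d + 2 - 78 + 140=a^2*(20*d + 16) + a*(150*d^2 + 290*d + 136) + 70*d^3 + 206*d^2 + 200*d + 64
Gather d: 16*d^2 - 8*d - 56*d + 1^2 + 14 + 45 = 16*d^2 - 64*d + 60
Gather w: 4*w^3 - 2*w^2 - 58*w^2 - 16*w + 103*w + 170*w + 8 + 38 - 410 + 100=4*w^3 - 60*w^2 + 257*w - 264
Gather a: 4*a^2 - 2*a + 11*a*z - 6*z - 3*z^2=4*a^2 + a*(11*z - 2) - 3*z^2 - 6*z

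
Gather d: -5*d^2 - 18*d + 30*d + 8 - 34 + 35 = -5*d^2 + 12*d + 9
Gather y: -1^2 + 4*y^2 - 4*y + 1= 4*y^2 - 4*y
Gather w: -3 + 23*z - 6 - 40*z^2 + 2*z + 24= -40*z^2 + 25*z + 15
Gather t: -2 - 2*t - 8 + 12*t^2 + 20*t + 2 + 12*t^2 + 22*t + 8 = 24*t^2 + 40*t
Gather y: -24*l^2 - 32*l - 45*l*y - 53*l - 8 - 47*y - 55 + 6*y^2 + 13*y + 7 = -24*l^2 - 85*l + 6*y^2 + y*(-45*l - 34) - 56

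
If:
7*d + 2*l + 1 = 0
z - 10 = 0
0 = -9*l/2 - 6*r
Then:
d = 8*r/21 - 1/7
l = -4*r/3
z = 10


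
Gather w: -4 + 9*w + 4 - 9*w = 0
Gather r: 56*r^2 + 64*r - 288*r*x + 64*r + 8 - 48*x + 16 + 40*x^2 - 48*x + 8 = 56*r^2 + r*(128 - 288*x) + 40*x^2 - 96*x + 32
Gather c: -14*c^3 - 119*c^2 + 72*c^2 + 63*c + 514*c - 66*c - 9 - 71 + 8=-14*c^3 - 47*c^2 + 511*c - 72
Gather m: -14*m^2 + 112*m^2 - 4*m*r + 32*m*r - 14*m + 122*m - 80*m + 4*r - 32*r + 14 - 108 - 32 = 98*m^2 + m*(28*r + 28) - 28*r - 126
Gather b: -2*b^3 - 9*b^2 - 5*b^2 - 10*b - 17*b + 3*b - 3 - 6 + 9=-2*b^3 - 14*b^2 - 24*b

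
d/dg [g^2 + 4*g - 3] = 2*g + 4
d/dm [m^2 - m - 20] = 2*m - 1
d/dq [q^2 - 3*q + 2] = 2*q - 3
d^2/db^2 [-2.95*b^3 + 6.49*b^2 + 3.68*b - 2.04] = 12.98 - 17.7*b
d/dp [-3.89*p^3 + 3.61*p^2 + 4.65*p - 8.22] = -11.67*p^2 + 7.22*p + 4.65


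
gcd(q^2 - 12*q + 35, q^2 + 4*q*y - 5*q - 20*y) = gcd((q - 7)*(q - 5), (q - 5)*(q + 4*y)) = q - 5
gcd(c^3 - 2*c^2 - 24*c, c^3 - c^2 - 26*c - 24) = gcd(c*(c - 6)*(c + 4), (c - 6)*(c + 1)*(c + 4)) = c^2 - 2*c - 24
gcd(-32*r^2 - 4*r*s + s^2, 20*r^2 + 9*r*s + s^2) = 4*r + s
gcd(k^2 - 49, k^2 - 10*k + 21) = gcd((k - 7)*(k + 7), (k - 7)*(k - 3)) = k - 7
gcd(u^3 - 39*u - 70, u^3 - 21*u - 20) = 1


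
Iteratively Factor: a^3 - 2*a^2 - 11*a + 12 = (a - 4)*(a^2 + 2*a - 3) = (a - 4)*(a + 3)*(a - 1)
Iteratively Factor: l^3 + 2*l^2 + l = (l + 1)*(l^2 + l) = l*(l + 1)*(l + 1)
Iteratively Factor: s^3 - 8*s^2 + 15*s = (s)*(s^2 - 8*s + 15) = s*(s - 5)*(s - 3)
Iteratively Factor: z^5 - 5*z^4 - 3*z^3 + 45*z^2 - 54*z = (z)*(z^4 - 5*z^3 - 3*z^2 + 45*z - 54) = z*(z - 3)*(z^3 - 2*z^2 - 9*z + 18) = z*(z - 3)*(z - 2)*(z^2 - 9) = z*(z - 3)*(z - 2)*(z + 3)*(z - 3)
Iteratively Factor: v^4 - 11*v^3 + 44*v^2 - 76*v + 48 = (v - 2)*(v^3 - 9*v^2 + 26*v - 24) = (v - 4)*(v - 2)*(v^2 - 5*v + 6) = (v - 4)*(v - 3)*(v - 2)*(v - 2)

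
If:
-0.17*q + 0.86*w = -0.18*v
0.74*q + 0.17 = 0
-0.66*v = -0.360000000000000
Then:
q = -0.23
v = 0.55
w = -0.16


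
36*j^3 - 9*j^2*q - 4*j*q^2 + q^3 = (-4*j + q)*(-3*j + q)*(3*j + q)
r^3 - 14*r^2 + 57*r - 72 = (r - 8)*(r - 3)^2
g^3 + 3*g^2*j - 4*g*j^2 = g*(g - j)*(g + 4*j)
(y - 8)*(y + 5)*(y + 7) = y^3 + 4*y^2 - 61*y - 280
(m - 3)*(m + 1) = m^2 - 2*m - 3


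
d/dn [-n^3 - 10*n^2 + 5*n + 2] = -3*n^2 - 20*n + 5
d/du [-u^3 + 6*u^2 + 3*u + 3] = -3*u^2 + 12*u + 3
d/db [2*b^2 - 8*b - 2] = 4*b - 8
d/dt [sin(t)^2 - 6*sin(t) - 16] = 2*(sin(t) - 3)*cos(t)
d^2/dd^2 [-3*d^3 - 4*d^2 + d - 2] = -18*d - 8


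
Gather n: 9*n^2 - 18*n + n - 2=9*n^2 - 17*n - 2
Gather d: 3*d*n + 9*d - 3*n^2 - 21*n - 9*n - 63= d*(3*n + 9) - 3*n^2 - 30*n - 63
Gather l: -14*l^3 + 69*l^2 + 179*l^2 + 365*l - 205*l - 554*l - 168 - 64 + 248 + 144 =-14*l^3 + 248*l^2 - 394*l + 160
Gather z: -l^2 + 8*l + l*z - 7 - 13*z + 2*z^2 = -l^2 + 8*l + 2*z^2 + z*(l - 13) - 7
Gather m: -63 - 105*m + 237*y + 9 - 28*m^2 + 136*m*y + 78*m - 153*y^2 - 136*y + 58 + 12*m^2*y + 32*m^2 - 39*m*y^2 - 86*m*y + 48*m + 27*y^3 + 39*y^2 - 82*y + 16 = m^2*(12*y + 4) + m*(-39*y^2 + 50*y + 21) + 27*y^3 - 114*y^2 + 19*y + 20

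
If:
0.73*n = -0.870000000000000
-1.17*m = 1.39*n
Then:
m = 1.42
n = -1.19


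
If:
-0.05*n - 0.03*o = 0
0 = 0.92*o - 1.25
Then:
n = -0.82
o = 1.36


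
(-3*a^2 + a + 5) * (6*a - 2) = -18*a^3 + 12*a^2 + 28*a - 10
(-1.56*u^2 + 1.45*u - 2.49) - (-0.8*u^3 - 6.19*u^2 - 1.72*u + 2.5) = 0.8*u^3 + 4.63*u^2 + 3.17*u - 4.99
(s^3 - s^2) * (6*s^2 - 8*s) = 6*s^5 - 14*s^4 + 8*s^3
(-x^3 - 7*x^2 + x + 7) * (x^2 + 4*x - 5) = -x^5 - 11*x^4 - 22*x^3 + 46*x^2 + 23*x - 35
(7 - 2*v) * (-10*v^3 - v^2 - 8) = 20*v^4 - 68*v^3 - 7*v^2 + 16*v - 56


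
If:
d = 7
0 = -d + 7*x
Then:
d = 7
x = 1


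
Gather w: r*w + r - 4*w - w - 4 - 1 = r + w*(r - 5) - 5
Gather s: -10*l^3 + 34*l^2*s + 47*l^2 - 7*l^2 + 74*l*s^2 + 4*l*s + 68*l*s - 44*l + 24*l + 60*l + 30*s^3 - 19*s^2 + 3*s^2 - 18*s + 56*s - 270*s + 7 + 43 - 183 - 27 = -10*l^3 + 40*l^2 + 40*l + 30*s^3 + s^2*(74*l - 16) + s*(34*l^2 + 72*l - 232) - 160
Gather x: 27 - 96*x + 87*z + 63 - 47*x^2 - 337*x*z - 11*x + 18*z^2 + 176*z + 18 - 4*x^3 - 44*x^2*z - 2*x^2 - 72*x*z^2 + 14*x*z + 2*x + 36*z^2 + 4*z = -4*x^3 + x^2*(-44*z - 49) + x*(-72*z^2 - 323*z - 105) + 54*z^2 + 267*z + 108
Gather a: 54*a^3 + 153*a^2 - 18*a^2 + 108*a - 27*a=54*a^3 + 135*a^2 + 81*a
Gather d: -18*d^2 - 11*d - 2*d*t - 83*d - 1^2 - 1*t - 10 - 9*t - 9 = -18*d^2 + d*(-2*t - 94) - 10*t - 20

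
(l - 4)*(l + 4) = l^2 - 16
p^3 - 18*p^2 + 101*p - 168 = (p - 8)*(p - 7)*(p - 3)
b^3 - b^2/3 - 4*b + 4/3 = (b - 2)*(b - 1/3)*(b + 2)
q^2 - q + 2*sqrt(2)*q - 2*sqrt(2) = (q - 1)*(q + 2*sqrt(2))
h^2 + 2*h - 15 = (h - 3)*(h + 5)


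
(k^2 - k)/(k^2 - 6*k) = (k - 1)/(k - 6)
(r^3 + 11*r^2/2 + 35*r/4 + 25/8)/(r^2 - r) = (8*r^3 + 44*r^2 + 70*r + 25)/(8*r*(r - 1))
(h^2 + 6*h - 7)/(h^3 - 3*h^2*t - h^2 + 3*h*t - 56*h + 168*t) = (1 - h)/(-h^2 + 3*h*t + 8*h - 24*t)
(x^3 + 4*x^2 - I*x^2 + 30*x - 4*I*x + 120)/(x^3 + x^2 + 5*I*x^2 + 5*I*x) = (x^2 + x*(4 - 6*I) - 24*I)/(x^2 + x)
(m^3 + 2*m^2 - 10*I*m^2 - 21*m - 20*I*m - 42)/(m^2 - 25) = (m^3 + m^2*(2 - 10*I) + m*(-21 - 20*I) - 42)/(m^2 - 25)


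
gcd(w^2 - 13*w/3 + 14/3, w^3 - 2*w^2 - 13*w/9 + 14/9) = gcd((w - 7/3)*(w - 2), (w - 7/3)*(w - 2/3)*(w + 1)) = w - 7/3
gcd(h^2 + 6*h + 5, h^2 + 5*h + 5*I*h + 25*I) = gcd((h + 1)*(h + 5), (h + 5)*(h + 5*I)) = h + 5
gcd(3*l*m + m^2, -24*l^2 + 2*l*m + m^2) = 1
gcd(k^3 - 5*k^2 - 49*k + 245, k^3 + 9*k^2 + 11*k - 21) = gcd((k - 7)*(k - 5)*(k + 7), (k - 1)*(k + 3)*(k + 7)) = k + 7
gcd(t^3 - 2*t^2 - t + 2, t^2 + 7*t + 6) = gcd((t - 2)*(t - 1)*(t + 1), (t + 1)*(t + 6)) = t + 1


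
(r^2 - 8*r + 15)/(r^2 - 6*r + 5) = (r - 3)/(r - 1)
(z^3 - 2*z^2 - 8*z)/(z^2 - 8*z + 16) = z*(z + 2)/(z - 4)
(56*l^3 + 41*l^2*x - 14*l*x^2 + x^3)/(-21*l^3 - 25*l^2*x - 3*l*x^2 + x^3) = (-8*l + x)/(3*l + x)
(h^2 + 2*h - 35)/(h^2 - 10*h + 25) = (h + 7)/(h - 5)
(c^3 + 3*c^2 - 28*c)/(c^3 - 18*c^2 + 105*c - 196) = c*(c + 7)/(c^2 - 14*c + 49)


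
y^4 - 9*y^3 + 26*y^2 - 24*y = y*(y - 4)*(y - 3)*(y - 2)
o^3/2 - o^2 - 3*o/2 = o*(o/2 + 1/2)*(o - 3)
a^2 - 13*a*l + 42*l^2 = (a - 7*l)*(a - 6*l)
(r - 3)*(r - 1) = r^2 - 4*r + 3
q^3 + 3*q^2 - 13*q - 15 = (q - 3)*(q + 1)*(q + 5)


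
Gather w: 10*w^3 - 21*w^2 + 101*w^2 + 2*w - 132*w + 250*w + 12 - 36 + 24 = 10*w^3 + 80*w^2 + 120*w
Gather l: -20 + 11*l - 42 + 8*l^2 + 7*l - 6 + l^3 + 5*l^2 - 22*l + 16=l^3 + 13*l^2 - 4*l - 52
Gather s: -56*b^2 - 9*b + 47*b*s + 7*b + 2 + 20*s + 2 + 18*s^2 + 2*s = -56*b^2 - 2*b + 18*s^2 + s*(47*b + 22) + 4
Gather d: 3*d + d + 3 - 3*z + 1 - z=4*d - 4*z + 4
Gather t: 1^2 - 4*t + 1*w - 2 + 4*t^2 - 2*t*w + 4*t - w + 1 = 4*t^2 - 2*t*w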